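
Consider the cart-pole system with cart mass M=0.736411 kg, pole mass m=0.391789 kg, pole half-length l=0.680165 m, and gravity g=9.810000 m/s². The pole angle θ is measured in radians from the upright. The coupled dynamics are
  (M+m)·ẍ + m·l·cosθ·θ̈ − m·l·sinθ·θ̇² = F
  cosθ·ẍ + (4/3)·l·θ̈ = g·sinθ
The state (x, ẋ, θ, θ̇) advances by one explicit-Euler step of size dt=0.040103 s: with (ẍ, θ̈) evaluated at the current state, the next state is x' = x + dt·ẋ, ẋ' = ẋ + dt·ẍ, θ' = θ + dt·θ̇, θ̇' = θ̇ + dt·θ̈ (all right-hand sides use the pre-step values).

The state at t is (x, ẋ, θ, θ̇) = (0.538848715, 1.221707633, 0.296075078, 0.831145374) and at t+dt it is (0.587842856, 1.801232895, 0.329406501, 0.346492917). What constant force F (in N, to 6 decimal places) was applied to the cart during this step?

ẍ = (ẋ'−ẋ)/dt = (1.801232895−1.221707633)/0.040103 = 14.450920
θ̈ = (θ̇'−θ̇)/dt = (0.346492917−0.831145374)/0.040103 = -12.085192
sinθ=0.291768, cosθ=0.956489
F = (M+m)·ẍ + m·l·cosθ·θ̈ − m·l·sinθ·θ̇² = 16.303528 + -3.080350 − 0.053710 = 13.169468

F = 13.169468 N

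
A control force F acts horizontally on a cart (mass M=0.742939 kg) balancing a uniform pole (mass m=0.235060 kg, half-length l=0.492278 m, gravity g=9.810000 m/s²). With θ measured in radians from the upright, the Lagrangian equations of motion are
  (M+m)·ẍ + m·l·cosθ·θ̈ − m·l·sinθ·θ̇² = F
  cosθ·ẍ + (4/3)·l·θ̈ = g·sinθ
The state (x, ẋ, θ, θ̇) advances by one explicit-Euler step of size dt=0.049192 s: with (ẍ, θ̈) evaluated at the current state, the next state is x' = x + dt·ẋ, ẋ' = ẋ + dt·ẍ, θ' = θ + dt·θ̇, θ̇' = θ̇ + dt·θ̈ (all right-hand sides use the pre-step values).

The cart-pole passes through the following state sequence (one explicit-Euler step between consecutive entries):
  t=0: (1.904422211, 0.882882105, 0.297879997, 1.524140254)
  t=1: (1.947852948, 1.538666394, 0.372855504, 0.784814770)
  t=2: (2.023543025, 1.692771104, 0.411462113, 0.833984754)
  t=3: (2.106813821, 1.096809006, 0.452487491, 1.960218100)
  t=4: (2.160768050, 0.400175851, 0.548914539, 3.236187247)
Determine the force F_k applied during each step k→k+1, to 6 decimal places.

step 0→1:
  ẍ = (ẋ'−ẋ)/dt = (1.538666394−0.882882105)/0.049192 = 13.331117
  θ̈ = (θ̇'−θ̇)/dt = (0.784814770−1.524140254)/0.049192 = -15.029385
  sinθ=0.293494, cosθ=0.955961
  F = (M+m)·ẍ + m·l·cosθ·θ̈ − m·l·sinθ·θ̇² = 13.037819 + -1.662534 − 0.078893 = 11.296392
step 1→2:
  ẍ = (ẋ'−ẋ)/dt = (1.692771104−1.538666394)/0.049192 = 3.132719
  θ̈ = (θ̇'−θ̇)/dt = (0.833984754−0.784814770)/0.049192 = 0.999552
  sinθ=0.364276, cosθ=0.931291
  F = (M+m)·ẍ + m·l·cosθ·θ̈ − m·l·sinθ·θ̇² = 3.063796 + 0.107716 − 0.025963 = 3.145549
step 2→3:
  ẍ = (ẋ'−ẋ)/dt = (1.096809006−1.692771104)/0.049192 = -12.115021
  θ̈ = (θ̇'−θ̇)/dt = (1.960218100−0.833984754)/0.049192 = 22.894644
  sinθ=0.399950, cosθ=0.916537
  F = (M+m)·ẍ + m·l·cosθ·θ̈ − m·l·sinθ·θ̇² = -11.848478 + 2.428136 − 0.032189 = -9.452531
step 3→4:
  ẍ = (ẋ'−ẋ)/dt = (0.400175851−1.096809006)/0.049192 = -14.161513
  θ̈ = (θ̇'−θ̇)/dt = (3.236187247−1.960218100)/0.049192 = 25.938550
  sinθ=0.437204, cosθ=0.899362
  F = (M+m)·ẍ + m·l·cosθ·θ̈ − m·l·sinθ·θ̇² = -13.849946 + 2.699414 − 0.194394 = -11.344925

F_0 = 11.296392 N
F_1 = 3.145549 N
F_2 = -9.452531 N
F_3 = -11.344925 N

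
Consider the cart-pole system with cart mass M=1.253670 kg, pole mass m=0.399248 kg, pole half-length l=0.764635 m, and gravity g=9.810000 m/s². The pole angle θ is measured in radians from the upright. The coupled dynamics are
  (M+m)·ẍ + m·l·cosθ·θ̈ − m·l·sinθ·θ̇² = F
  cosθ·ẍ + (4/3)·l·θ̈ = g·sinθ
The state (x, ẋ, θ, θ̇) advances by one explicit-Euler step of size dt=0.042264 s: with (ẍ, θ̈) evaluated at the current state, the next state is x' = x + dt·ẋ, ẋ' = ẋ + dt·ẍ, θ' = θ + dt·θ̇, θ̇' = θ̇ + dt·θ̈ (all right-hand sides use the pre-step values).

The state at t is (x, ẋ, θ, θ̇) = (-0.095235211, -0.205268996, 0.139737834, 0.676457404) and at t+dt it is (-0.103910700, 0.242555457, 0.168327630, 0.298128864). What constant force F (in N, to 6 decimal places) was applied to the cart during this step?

F = 14.788586 N

ẍ = (ẋ'−ẋ)/dt = (0.242555457−-0.205268996)/0.042264 = 10.595884
θ̈ = (θ̇'−θ̇)/dt = (0.298128864−0.676457404)/0.042264 = -8.951555
sinθ=0.139284, cosθ=0.990253
F = (M+m)·ẍ + m·l·cosθ·θ̈ − m·l·sinθ·θ̇² = 17.514128 + -2.706085 − 0.019457 = 14.788586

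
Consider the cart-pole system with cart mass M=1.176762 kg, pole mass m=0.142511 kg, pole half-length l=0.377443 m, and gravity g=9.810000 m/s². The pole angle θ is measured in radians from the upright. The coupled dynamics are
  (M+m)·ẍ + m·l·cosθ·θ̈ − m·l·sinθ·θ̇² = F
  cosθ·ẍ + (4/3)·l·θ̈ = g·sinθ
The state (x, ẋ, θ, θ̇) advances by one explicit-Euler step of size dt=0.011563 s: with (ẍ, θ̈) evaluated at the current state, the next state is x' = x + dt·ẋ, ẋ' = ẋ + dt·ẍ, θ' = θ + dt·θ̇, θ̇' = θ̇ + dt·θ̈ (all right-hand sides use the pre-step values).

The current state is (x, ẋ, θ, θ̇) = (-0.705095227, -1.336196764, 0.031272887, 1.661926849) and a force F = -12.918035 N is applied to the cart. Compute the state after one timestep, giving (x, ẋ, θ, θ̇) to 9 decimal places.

sinθ=0.031267790, cosθ=0.999511043
temp = (F + m·l·θ̇²·sinθ)/(M+m) = (-12.918035 + 0.004645375)/1.319273 = -9.788261888
θ̈ = (g·sinθ − cosθ·temp)/(l·(4/3 − m·cos²θ/(M+m))) = 21.815501647
ẍ = temp − m·l·θ̈·cosθ/(M+m) = -10.677294903
Euler: x'=-0.705095227+0.011563·-1.336196764=-0.720545670, ẋ'=-1.336196764+0.011563·-10.677294903=-1.459658325
       θ'=0.031272887+0.011563·1.661926849=0.050489747, θ̇'=1.661926849+0.011563·21.815501647=1.914179495

(-0.720545670, -1.459658325, 0.050489747, 1.914179495)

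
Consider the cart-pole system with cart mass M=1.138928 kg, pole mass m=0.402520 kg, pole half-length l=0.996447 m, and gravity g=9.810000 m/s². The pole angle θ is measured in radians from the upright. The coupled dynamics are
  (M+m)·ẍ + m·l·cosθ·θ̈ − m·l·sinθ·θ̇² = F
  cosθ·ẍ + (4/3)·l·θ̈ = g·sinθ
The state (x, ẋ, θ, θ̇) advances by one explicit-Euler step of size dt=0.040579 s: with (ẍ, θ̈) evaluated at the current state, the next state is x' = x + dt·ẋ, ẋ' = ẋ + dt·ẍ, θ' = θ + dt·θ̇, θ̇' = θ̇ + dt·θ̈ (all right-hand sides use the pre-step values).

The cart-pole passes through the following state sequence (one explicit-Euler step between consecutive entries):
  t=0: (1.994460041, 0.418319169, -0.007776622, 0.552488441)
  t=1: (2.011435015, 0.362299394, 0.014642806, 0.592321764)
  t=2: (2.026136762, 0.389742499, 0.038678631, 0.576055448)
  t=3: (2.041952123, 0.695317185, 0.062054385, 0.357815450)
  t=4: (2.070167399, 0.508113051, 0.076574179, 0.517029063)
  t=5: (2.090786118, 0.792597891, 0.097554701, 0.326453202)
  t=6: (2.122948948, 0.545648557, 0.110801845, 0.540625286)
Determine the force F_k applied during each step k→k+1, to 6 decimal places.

F_0 = -1.733327 N
F_1 = 0.879641 N
F_2 = 9.447011 N
F_3 = -5.543720 N
F_4 = 8.920173 N
F_5 = -7.278018 N

step 0→1:
  ẍ = (ẋ'−ẋ)/dt = (0.362299394−0.418319169)/0.040579 = -1.380511
  θ̈ = (θ̇'−θ̇)/dt = (0.592321764−0.552488441)/0.040579 = 0.981624
  sinθ=-0.007777, cosθ=0.999970
  F = (M+m)·ẍ + m·l·cosθ·θ̈ − m·l·sinθ·θ̇² = -2.127987 + 0.393708 − -0.000952 = -1.733327
step 1→2:
  ẍ = (ẋ'−ẋ)/dt = (0.389742499−0.362299394)/0.040579 = 0.676288
  θ̈ = (θ̇'−θ̇)/dt = (0.576055448−0.592321764)/0.040579 = -0.400856
  sinθ=0.014642, cosθ=0.999893
  F = (M+m)·ẍ + m·l·cosθ·θ̈ − m·l·sinθ·θ̇² = 1.042463 + -0.160762 − 0.002060 = 0.879641
step 2→3:
  ẍ = (ẋ'−ẋ)/dt = (0.695317185−0.389742499)/0.040579 = 7.530365
  θ̈ = (θ̇'−θ̇)/dt = (0.357815450−0.576055448)/0.040579 = -5.378151
  sinθ=0.038669, cosθ=0.999252
  F = (M+m)·ẍ + m·l·cosθ·θ̈ − m·l·sinθ·θ̇² = 11.607666 + -2.155508 − 0.005147 = 9.447011
step 3→4:
  ẍ = (ẋ'−ẋ)/dt = (0.508113051−0.695317185)/0.040579 = -4.613325
  θ̈ = (θ̇'−θ̇)/dt = (0.517029063−0.357815450)/0.040579 = 3.923547
  sinθ=0.062015, cosθ=0.998075
  F = (M+m)·ẍ + m·l·cosθ·θ̈ − m·l·sinθ·θ̇² = -7.111201 + 1.570666 − 0.003185 = -5.543720
step 4→5:
  ẍ = (ẋ'−ẋ)/dt = (0.792597891−0.508113051)/0.040579 = 7.010642
  θ̈ = (θ̇'−θ̇)/dt = (0.326453202−0.517029063)/0.040579 = -4.696416
  sinθ=0.076499, cosθ=0.997070
  F = (M+m)·ẍ + m·l·cosθ·θ̈ − m·l·sinθ·θ̇² = 10.806540 + -1.878165 − 0.008202 = 8.920173
step 5→6:
  ẍ = (ẋ'−ẋ)/dt = (0.545648557−0.792597891)/0.040579 = -6.085644
  θ̈ = (θ̇'−θ̇)/dt = (0.540625286−0.326453202)/0.040579 = 5.277904
  sinθ=0.097400, cosθ=0.995245
  F = (M+m)·ẍ + m·l·cosθ·θ̈ − m·l·sinθ·θ̇² = -9.380703 + 2.106849 − 0.004163 = -7.278018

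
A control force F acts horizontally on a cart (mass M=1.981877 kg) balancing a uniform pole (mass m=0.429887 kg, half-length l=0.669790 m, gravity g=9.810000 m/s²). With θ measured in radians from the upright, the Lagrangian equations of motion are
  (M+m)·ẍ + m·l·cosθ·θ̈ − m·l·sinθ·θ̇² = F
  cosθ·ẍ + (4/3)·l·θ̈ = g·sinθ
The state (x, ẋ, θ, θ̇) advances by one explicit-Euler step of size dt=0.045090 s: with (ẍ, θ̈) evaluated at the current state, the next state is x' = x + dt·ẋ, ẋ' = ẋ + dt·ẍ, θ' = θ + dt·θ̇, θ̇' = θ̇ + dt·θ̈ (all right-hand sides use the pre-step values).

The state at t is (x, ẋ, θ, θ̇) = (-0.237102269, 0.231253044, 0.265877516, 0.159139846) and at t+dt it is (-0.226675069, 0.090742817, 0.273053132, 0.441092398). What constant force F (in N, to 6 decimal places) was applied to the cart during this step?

F = -5.780279 N

ẍ = (ẋ'−ẋ)/dt = (0.090742817−0.231253044)/0.045090 = -3.116217
θ̈ = (θ̇'−θ̇)/dt = (0.441092398−0.159139846)/0.045090 = 6.253106
sinθ=0.262756, cosθ=0.964862
F = (M+m)·ẍ + m·l·cosθ·θ̈ − m·l·sinθ·θ̇² = -7.515580 + 1.737217 − 0.001916 = -5.780279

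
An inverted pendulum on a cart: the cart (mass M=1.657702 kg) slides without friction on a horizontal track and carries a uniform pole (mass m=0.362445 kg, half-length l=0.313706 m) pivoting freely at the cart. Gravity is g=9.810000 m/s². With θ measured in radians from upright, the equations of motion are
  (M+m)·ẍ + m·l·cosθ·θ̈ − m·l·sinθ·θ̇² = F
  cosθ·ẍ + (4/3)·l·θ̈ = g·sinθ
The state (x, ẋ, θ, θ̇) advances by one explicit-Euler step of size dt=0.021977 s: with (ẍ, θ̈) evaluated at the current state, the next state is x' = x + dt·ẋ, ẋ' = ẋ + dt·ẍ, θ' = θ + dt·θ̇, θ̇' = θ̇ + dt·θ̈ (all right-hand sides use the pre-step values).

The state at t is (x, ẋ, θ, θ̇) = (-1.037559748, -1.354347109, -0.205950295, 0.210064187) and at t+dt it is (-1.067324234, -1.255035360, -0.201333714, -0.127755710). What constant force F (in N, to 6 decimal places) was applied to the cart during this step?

ẍ = (ẋ'−ẋ)/dt = (-1.255035360−-1.354347109)/0.021977 = 4.518895
θ̈ = (θ̇'−θ̇)/dt = (-0.127755710−0.210064187)/0.021977 = -15.371520
sinθ=-0.204497, cosθ=0.978867
F = (M+m)·ẍ + m·l·cosθ·θ̈ − m·l·sinθ·θ̇² = 9.128832 + -1.710825 − -0.001026 = 7.419033

F = 7.419033 N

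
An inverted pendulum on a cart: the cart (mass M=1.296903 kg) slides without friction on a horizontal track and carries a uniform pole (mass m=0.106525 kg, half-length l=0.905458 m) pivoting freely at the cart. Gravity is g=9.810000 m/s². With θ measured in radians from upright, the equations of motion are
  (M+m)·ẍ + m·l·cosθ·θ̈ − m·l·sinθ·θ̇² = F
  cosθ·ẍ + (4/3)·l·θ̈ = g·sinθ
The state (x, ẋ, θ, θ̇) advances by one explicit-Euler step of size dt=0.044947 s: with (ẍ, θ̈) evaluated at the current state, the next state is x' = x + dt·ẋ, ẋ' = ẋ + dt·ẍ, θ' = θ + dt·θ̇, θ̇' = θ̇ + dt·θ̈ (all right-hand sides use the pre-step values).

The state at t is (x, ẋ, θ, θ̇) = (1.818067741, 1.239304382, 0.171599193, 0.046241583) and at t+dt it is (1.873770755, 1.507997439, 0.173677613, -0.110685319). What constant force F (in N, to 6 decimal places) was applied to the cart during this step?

ẍ = (ẋ'−ẋ)/dt = (1.507997439−1.239304382)/0.044947 = 5.977998
θ̈ = (θ̇'−θ̇)/dt = (-0.110685319−0.046241583)/0.044947 = -3.491377
sinθ=0.170758, cosθ=0.985313
F = (M+m)·ẍ + m·l·cosθ·θ̈ − m·l·sinθ·θ̇² = 8.389689 + -0.331811 − 0.000035 = 8.057843

F = 8.057843 N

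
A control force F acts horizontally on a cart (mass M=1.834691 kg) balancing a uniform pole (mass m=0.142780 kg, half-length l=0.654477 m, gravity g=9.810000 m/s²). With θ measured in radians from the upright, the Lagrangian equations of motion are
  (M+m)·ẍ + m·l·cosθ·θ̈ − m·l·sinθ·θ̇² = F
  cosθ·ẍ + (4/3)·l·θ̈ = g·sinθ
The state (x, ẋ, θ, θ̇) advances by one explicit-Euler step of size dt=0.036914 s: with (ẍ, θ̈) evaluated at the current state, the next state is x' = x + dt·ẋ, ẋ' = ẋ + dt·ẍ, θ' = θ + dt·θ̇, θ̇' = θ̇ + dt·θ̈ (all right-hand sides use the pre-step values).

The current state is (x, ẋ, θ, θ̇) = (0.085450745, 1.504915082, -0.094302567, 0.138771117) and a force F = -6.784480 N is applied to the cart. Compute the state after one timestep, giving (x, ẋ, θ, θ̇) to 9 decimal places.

(0.141003180, 1.373023553, -0.089179970, 0.250165397)

sinθ=-0.094162857, cosθ=0.995556807
temp = (F + m·l·θ̇²·sinθ)/(M+m) = (-6.784480 + -0.000169449)/1.977471 = -3.430972919
θ̈ = (g·sinθ − cosθ·temp)/(l·(4/3 − m·cos²θ/(M+m))) = 3.017670253
ẍ = temp − m·l·θ̈·cosθ/(M+m) = -3.572940595
Euler: x'=0.085450745+0.036914·1.504915082=0.141003180, ẋ'=1.504915082+0.036914·-3.572940595=1.373023553
       θ'=-0.094302567+0.036914·0.138771117=-0.089179970, θ̇'=0.138771117+0.036914·3.017670253=0.250165397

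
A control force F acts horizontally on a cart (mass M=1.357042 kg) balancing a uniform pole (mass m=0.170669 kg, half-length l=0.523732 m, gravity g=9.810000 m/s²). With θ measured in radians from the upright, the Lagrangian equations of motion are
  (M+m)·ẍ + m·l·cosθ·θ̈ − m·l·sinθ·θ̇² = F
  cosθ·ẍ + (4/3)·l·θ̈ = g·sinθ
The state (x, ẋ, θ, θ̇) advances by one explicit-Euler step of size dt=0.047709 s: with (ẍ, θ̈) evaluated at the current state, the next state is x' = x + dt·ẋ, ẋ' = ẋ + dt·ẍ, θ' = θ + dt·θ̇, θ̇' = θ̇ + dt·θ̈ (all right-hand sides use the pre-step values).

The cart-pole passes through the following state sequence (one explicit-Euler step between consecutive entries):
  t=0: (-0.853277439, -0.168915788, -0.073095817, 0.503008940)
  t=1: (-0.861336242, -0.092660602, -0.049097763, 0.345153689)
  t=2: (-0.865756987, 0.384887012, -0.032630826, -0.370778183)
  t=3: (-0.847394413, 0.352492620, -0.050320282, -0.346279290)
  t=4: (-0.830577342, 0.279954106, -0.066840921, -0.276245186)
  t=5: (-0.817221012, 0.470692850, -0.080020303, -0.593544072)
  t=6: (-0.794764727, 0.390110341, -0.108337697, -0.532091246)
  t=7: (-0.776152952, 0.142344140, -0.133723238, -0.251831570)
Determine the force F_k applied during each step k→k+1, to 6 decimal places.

F_0 = 2.148494 N
F_1 = 13.952574 N
F_2 = -0.991039 N
F_3 = -2.191203 N
F_4 = 5.515040 N
F_5 = -2.463085 N
F_6 = -7.409095 N

step 0→1:
  ẍ = (ẋ'−ẋ)/dt = (-0.092660602−-0.168915788)/0.047709 = 1.598340
  θ̈ = (θ̇'−θ̇)/dt = (0.345153689−0.503008940)/0.047709 = -3.308710
  sinθ=-0.073031, cosθ=0.997330
  F = (M+m)·ẍ + m·l·cosθ·θ̈ − m·l·sinθ·θ̇² = 2.441801 + -0.294959 − -0.001652 = 2.148494
step 1→2:
  ẍ = (ẋ'−ẋ)/dt = (0.384887012−-0.092660602)/0.047709 = 10.009592
  θ̈ = (θ̇'−θ̇)/dt = (-0.370778183−0.345153689)/0.047709 = -15.006223
  sinθ=-0.049078, cosθ=0.998795
  F = (M+m)·ẍ + m·l·cosθ·θ̈ − m·l·sinθ·θ̇² = 15.291763 + -1.339712 − -0.000523 = 13.952574
step 2→3:
  ẍ = (ẋ'−ẋ)/dt = (0.352492620−0.384887012)/0.047709 = -0.679000
  θ̈ = (θ̇'−θ̇)/dt = (-0.346279290−-0.370778183)/0.047709 = 0.513507
  sinθ=-0.032625, cosθ=0.999468
  F = (M+m)·ẍ + m·l·cosθ·θ̈ − m·l·sinθ·θ̇² = -1.037315 + 0.045875 − -0.000401 = -0.991039
step 3→4:
  ẍ = (ẋ'−ẋ)/dt = (0.279954106−0.352492620)/0.047709 = -1.520437
  θ̈ = (θ̇'−θ̇)/dt = (-0.276245186−-0.346279290)/0.047709 = 1.467943
  sinθ=-0.050299, cosθ=0.998734
  F = (M+m)·ẍ + m·l·cosθ·θ̈ − m·l·sinθ·θ̇² = -2.322788 + 0.131046 − -0.000539 = -2.191203
step 4→5:
  ẍ = (ẋ'−ẋ)/dt = (0.470692850−0.279954106)/0.047709 = 3.997961
  θ̈ = (θ̇'−θ̇)/dt = (-0.593544072−-0.276245186)/0.047709 = -6.650713
  sinθ=-0.066791, cosθ=0.997767
  F = (M+m)·ẍ + m·l·cosθ·θ̈ − m·l·sinθ·θ̇² = 6.107730 + -0.593145 − -0.000456 = 5.515040
step 5→6:
  ẍ = (ẋ'−ẋ)/dt = (0.390110341−0.470692850)/0.047709 = -1.689042
  θ̈ = (θ̇'−θ̇)/dt = (-0.532091246−-0.593544072)/0.047709 = 1.288076
  sinθ=-0.079935, cosθ=0.996800
  F = (M+m)·ẍ + m·l·cosθ·θ̈ − m·l·sinθ·θ̇² = -2.580368 + 0.114766 − -0.002517 = -2.463085
step 6→7:
  ẍ = (ẋ'−ẋ)/dt = (0.142344140−0.390110341)/0.047709 = -5.193280
  θ̈ = (θ̇'−θ̇)/dt = (-0.251831570−-0.532091246)/0.047709 = 5.874357
  sinθ=-0.108126, cosθ=0.994137
  F = (M+m)·ẍ + m·l·cosθ·θ̈ − m·l·sinθ·θ̇² = -7.933831 + 0.522000 − -0.002736 = -7.409095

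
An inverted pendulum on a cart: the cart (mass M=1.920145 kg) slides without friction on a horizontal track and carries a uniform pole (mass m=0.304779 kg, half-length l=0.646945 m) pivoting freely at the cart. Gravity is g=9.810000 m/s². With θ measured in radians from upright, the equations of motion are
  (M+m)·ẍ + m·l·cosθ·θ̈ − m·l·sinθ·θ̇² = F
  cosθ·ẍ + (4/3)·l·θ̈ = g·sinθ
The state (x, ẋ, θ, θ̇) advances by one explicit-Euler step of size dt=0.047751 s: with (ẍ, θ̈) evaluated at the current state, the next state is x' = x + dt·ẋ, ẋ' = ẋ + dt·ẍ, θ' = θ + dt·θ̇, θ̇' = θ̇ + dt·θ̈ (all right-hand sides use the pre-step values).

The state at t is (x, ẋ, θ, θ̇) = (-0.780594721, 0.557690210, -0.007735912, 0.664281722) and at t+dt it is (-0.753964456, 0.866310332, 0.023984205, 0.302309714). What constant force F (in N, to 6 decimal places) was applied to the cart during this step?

ẍ = (ẋ'−ẋ)/dt = (0.866310332−0.557690210)/0.047751 = 6.463113
θ̈ = (θ̇'−θ̇)/dt = (0.302309714−0.664281722)/0.047751 = -7.580407
sinθ=-0.007736, cosθ=0.999970
F = (M+m)·ẍ + m·l·cosθ·θ̈ − m·l·sinθ·θ̇² = 14.379936 + -1.494624 − -0.000673 = 12.885985

F = 12.885985 N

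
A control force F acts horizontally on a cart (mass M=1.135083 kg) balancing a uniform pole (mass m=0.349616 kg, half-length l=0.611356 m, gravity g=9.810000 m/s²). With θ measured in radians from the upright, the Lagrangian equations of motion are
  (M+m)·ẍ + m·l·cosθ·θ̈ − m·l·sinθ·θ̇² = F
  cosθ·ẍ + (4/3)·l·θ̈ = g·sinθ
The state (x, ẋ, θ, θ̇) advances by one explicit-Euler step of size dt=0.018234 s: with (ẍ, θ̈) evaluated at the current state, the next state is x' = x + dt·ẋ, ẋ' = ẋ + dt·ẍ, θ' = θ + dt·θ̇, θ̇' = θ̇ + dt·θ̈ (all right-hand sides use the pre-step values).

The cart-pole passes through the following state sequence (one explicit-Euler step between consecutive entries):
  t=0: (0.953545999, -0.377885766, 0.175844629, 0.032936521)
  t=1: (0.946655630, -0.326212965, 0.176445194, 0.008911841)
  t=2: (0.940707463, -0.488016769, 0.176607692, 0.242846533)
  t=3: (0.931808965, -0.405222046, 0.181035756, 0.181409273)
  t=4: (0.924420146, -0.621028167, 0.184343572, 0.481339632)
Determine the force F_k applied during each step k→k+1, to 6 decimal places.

step 0→1:
  ẍ = (ẋ'−ẋ)/dt = (-0.326212965−-0.377885766)/0.018234 = 2.833871
  θ̈ = (θ̇'−θ̇)/dt = (0.008911841−0.032936521)/0.018234 = -1.317576
  sinθ=0.174940, cosθ=0.984579
  F = (M+m)·ẍ + m·l·cosθ·θ̈ − m·l·sinθ·θ̇² = 4.207445 + -0.277276 − 0.000041 = 3.930129
step 1→2:
  ẍ = (ẋ'−ẋ)/dt = (-0.488016769−-0.326212965)/0.018234 = -8.873742
  θ̈ = (θ̇'−θ̇)/dt = (0.242846533−0.008911841)/0.018234 = 12.829587
  sinθ=0.175531, cosθ=0.984474
  F = (M+m)·ẍ + m·l·cosθ·θ̈ − m·l·sinθ·θ̇² = -13.174835 + 2.699618 − 0.000003 = -10.475220
step 2→3:
  ẍ = (ẋ'−ẋ)/dt = (-0.405222046−-0.488016769)/0.018234 = 4.540678
  θ̈ = (θ̇'−θ̇)/dt = (0.181409273−0.242846533)/0.018234 = -3.369379
  sinθ=0.175691, cosθ=0.984445
  F = (M+m)·ẍ + m·l·cosθ·θ̈ − m·l·sinθ·θ̇² = 6.741540 + -0.708969 − 0.002215 = 6.030357
step 3→4:
  ẍ = (ẋ'−ẋ)/dt = (-0.621028167−-0.405222046)/0.018234 = -11.835369
  θ̈ = (θ̇'−θ̇)/dt = (0.481339632−0.181409273)/0.018234 = 16.448961
  sinθ=0.180048, cosθ=0.983658
  F = (M+m)·ẍ + m·l·cosθ·θ̈ − m·l·sinθ·θ̇² = -17.571961 + 3.458342 − 0.001266 = -14.114885

F_0 = 3.930129 N
F_1 = -10.475220 N
F_2 = 6.030357 N
F_3 = -14.114885 N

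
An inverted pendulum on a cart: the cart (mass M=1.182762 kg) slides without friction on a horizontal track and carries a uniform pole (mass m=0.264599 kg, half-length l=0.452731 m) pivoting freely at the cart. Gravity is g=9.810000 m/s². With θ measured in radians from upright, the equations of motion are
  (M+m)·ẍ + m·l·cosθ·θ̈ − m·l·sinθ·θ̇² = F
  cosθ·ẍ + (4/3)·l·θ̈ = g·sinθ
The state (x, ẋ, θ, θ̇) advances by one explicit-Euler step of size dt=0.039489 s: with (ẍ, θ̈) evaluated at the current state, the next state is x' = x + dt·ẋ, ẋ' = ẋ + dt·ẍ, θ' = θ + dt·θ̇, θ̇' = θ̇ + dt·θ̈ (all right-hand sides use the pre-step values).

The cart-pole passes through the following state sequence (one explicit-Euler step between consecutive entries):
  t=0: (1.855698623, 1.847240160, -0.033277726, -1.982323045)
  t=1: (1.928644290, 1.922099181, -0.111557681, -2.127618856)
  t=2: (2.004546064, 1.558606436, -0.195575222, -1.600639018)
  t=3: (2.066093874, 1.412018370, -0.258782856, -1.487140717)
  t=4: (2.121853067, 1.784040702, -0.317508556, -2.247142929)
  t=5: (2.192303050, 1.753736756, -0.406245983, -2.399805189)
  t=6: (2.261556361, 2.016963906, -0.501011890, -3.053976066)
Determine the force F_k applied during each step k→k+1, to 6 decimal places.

step 0→1:
  ẍ = (ẋ'−ẋ)/dt = (1.922099181−1.847240160)/0.039489 = 1.895693
  θ̈ = (θ̇'−θ̇)/dt = (-2.127618856−-1.982323045)/0.039489 = -3.679400
  sinθ=-0.033272, cosθ=0.999446
  F = (M+m)·ẍ + m·l·cosθ·θ̈ − m·l·sinθ·θ̇² = 2.743752 + -0.440519 − -0.015662 = 2.318895
step 1→2:
  ẍ = (ẋ'−ẋ)/dt = (1.558606436−1.922099181)/0.039489 = -9.204911
  θ̈ = (θ̇'−θ̇)/dt = (-1.600639018−-2.127618856)/0.039489 = 13.344978
  sinθ=-0.111326, cosθ=0.993784
  F = (M+m)·ẍ + m·l·cosθ·θ̈ − m·l·sinθ·θ̇² = -13.322830 + 1.588687 − -0.060369 = -11.673774
step 2→3:
  ẍ = (ẋ'−ẋ)/dt = (1.412018370−1.558606436)/0.039489 = -3.712124
  θ̈ = (θ̇'−θ̇)/dt = (-1.487140717−-1.600639018)/0.039489 = 2.874175
  sinθ=-0.194331, cosθ=0.980936
  F = (M+m)·ẍ + m·l·cosθ·θ̈ − m·l·sinθ·θ̇² = -5.372784 + 0.337740 − -0.059643 = -4.975401
step 3→4:
  ẍ = (ẋ'−ẋ)/dt = (1.784040702−1.412018370)/0.039489 = 9.420910
  θ̈ = (θ̇'−θ̇)/dt = (-2.247142929−-1.487140717)/0.039489 = -19.245922
  sinθ=-0.255904, cosθ=0.966702
  F = (M+m)·ẍ + m·l·cosθ·θ̈ − m·l·sinθ·θ̇² = 13.635458 + -2.228742 − -0.067797 = 11.474513
step 4→5:
  ẍ = (ẋ'−ẋ)/dt = (1.753736756−1.784040702)/0.039489 = -0.767402
  θ̈ = (θ̇'−θ̇)/dt = (-2.399805189−-2.247142929)/0.039489 = -3.865944
  sinθ=-0.312201, cosθ=0.950016
  F = (M+m)·ẍ + m·l·cosθ·θ̈ − m·l·sinθ·θ̇² = -1.110708 + -0.439962 − -0.188853 = -1.361817
step 5→6:
  ẍ = (ẋ'−ẋ)/dt = (2.016963906−1.753736756)/0.039489 = 6.665835
  θ̈ = (θ̇'−θ̇)/dt = (-3.053976066−-2.399805189)/0.039489 = -16.565901
  sinθ=-0.395164, cosθ=0.918611
  F = (M+m)·ẍ + m·l·cosθ·θ̈ − m·l·sinθ·θ̇² = 9.647869 + -1.822951 − -0.272620 = 8.097538

F_0 = 2.318895 N
F_1 = -11.673774 N
F_2 = -4.975401 N
F_3 = 11.474513 N
F_4 = -1.361817 N
F_5 = 8.097538 N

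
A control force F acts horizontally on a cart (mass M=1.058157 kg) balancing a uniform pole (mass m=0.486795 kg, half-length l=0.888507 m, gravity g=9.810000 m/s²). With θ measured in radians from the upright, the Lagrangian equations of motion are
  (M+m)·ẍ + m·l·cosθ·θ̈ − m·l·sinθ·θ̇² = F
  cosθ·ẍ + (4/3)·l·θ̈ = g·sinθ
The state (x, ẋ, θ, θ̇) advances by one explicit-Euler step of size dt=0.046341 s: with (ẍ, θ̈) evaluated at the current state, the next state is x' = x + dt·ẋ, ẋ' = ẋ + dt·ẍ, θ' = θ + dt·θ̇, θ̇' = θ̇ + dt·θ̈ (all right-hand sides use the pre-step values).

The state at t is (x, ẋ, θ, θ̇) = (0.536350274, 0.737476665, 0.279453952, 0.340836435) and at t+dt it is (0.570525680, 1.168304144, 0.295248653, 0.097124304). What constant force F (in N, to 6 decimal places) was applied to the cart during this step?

F = 12.162971 N

ẍ = (ẋ'−ẋ)/dt = (1.168304144−0.737476665)/0.046341 = 9.296896
θ̈ = (θ̇'−θ̇)/dt = (0.097124304−0.340836435)/0.046341 = -5.259104
sinθ=0.275831, cosθ=0.961206
F = (M+m)·ẍ + m·l·cosθ·θ̈ − m·l·sinθ·θ̇² = 14.363259 + -2.186428 − 0.013859 = 12.162971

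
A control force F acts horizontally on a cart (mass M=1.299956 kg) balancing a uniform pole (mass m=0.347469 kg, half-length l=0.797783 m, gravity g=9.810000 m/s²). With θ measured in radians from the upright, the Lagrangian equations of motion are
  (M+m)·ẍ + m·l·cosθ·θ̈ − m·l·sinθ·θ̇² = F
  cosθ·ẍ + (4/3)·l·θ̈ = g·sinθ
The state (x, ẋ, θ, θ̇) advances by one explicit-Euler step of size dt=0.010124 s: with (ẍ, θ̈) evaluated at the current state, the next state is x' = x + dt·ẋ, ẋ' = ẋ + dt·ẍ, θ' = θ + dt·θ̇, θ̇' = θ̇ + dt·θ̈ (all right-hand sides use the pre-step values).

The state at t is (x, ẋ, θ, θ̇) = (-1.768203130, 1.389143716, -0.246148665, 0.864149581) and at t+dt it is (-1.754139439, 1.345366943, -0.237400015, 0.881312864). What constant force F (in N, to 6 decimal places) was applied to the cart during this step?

ẍ = (ẋ'−ẋ)/dt = (1.345366943−1.389143716)/0.010124 = -4.324059
θ̈ = (θ̇'−θ̇)/dt = (0.881312864−0.864149581)/0.010124 = 1.695307
sinθ=-0.243671, cosθ=0.969858
F = (M+m)·ẍ + m·l·cosθ·θ̈ − m·l·sinθ·θ̇² = -7.123563 + 0.455782 − -0.050441 = -6.617340

F = -6.617340 N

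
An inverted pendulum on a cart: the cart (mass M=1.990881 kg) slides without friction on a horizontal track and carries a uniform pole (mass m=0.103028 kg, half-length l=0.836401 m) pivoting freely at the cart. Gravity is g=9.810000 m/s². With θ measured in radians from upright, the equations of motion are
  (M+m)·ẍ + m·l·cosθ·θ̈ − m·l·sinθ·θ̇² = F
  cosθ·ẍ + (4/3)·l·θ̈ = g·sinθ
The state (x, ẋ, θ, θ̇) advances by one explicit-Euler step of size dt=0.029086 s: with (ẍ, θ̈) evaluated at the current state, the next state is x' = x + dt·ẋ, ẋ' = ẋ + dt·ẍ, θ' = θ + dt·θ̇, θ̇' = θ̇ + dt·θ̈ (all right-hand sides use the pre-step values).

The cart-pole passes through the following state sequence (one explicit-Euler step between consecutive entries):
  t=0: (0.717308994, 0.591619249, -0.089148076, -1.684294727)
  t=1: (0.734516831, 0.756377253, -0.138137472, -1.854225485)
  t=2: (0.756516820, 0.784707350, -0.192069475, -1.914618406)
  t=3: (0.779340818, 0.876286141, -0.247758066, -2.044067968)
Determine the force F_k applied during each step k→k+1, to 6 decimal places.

step 0→1:
  ẍ = (ẋ'−ẋ)/dt = (0.756377253−0.591619249)/0.029086 = 5.664512
  θ̈ = (θ̇'−θ̇)/dt = (-1.854225485−-1.684294727)/0.029086 = -5.842356
  sinθ=-0.089030, cosθ=0.996029
  F = (M+m)·ẍ + m·l·cosθ·θ̈ − m·l·sinθ·θ̇² = 11.860973 + -0.501452 − -0.021764 = 11.381285
step 1→2:
  ẍ = (ẋ'−ẋ)/dt = (0.784707350−0.756377253)/0.029086 = 0.974011
  θ̈ = (θ̇'−θ̇)/dt = (-1.914618406−-1.854225485)/0.029086 = -2.076357
  sinθ=-0.137699, cosθ=0.990474
  F = (M+m)·ẍ + m·l·cosθ·θ̈ − m·l·sinθ·θ̇² = 2.039491 + -0.177221 − -0.040797 = 1.903067
step 2→3:
  ẍ = (ẋ'−ẋ)/dt = (0.876286141−0.784707350)/0.029086 = 3.148552
  θ̈ = (θ̇'−θ̇)/dt = (-2.044067968−-1.914618406)/0.029086 = -4.450580
  sinθ=-0.190891, cosθ=0.981611
  F = (M+m)·ẍ + m·l·cosθ·θ̈ − m·l·sinθ·θ̇² = 6.592782 + -0.376466 − -0.060300 = 6.276616

F_0 = 11.381285 N
F_1 = 1.903067 N
F_2 = 6.276616 N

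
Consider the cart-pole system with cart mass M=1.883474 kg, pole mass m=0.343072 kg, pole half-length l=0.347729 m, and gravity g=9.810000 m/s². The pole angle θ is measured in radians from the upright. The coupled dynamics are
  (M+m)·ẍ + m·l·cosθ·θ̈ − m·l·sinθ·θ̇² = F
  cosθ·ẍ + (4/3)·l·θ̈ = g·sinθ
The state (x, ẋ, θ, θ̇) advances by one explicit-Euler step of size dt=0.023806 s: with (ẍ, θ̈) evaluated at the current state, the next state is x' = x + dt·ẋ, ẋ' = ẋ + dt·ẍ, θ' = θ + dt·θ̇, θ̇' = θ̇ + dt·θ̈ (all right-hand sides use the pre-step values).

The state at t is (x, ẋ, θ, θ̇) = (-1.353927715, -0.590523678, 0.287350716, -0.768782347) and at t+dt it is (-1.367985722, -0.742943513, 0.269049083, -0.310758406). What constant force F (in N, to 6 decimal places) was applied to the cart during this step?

ẍ = (ẋ'−ẋ)/dt = (-0.742943513−-0.590523678)/0.023806 = -6.402581
θ̈ = (θ̇'−θ̇)/dt = (-0.310758406−-0.768782347)/0.023806 = 19.239853
sinθ=0.283413, cosθ=0.958998
F = (M+m)·ẍ + m·l·cosθ·θ̈ − m·l·sinθ·θ̇² = -14.255640 + 2.201130 − 0.019983 = -12.074493

F = -12.074493 N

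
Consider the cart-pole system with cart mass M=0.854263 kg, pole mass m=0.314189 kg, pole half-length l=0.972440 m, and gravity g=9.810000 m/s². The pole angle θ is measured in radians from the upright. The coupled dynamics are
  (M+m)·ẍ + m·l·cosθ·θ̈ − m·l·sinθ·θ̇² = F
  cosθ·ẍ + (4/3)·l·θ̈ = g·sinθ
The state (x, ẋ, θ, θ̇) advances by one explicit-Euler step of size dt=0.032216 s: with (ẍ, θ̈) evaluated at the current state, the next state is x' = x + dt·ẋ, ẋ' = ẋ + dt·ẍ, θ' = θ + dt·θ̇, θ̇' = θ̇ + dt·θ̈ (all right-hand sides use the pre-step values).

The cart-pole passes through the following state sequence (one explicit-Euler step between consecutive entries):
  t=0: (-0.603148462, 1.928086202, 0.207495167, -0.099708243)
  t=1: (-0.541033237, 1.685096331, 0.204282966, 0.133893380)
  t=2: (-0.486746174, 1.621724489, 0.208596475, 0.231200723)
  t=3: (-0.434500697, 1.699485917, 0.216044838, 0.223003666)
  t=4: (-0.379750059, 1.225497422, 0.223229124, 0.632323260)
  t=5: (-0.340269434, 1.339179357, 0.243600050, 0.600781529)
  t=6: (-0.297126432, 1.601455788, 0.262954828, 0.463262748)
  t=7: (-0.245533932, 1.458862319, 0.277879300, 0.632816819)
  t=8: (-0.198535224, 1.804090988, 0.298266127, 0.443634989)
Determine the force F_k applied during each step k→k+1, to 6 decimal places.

F_0 = -6.645791 N
F_1 = -1.395910 N
F_2 = 2.740917 N
F_3 = -13.402831 N
F_4 = 3.804408 N
F_5 = 8.220291 N
F_6 = -3.636068 N
F_7 = 10.762305 N

step 0→1:
  ẍ = (ẋ'−ẋ)/dt = (1.685096331−1.928086202)/0.032216 = -7.542521
  θ̈ = (θ̇'−θ̇)/dt = (0.133893380−-0.099708243)/0.032216 = 7.251106
  sinθ=0.206009, cosθ=0.978550
  F = (M+m)·ẍ + m·l·cosθ·θ̈ − m·l·sinθ·θ̇² = -8.813074 + 2.167909 − 0.000626 = -6.645791
step 1→2:
  ẍ = (ẋ'−ẋ)/dt = (1.621724489−1.685096331)/0.032216 = -1.967092
  θ̈ = (θ̇'−θ̇)/dt = (0.231200723−0.133893380)/0.032216 = 3.020466
  sinθ=0.202865, cosθ=0.979207
  F = (M+m)·ẍ + m·l·cosθ·θ̈ − m·l·sinθ·θ̇² = -2.298453 + 0.903654 − 0.001111 = -1.395910
step 2→3:
  ẍ = (ẋ'−ẋ)/dt = (1.699485917−1.621724489)/0.032216 = 2.413752
  θ̈ = (θ̇'−θ̇)/dt = (0.223003666−0.231200723)/0.032216 = -0.254441
  sinθ=0.207087, cosθ=0.978323
  F = (M+m)·ẍ + m·l·cosθ·θ̈ − m·l·sinθ·θ̇² = 2.820353 + -0.076054 − 0.003382 = 2.740917
step 3→4:
  ẍ = (ẋ'−ẋ)/dt = (1.225497422−1.699485917)/0.032216 = -14.712829
  θ̈ = (θ̇'−θ̇)/dt = (0.632323260−0.223003666)/0.032216 = 12.705475
  sinθ=0.214368, cosθ=0.976753
  F = (M+m)·ẍ + m·l·cosθ·θ̈ − m·l·sinθ·θ̇² = -17.191234 + 3.791660 − 0.003257 = -13.402831
step 4→5:
  ẍ = (ẋ'−ẋ)/dt = (1.339179357−1.225497422)/0.032216 = 3.528741
  θ̈ = (θ̇'−θ̇)/dt = (0.600781529−0.632323260)/0.032216 = -0.979070
  sinθ=0.221380, cosθ=0.975188
  F = (M+m)·ẍ + m·l·cosθ·θ̈ − m·l·sinθ·θ̇² = 4.123165 + -0.291713 − 0.027044 = 3.804408
step 5→6:
  ẍ = (ẋ'−ẋ)/dt = (1.601455788−1.339179357)/0.032216 = 8.141185
  θ̈ = (θ̇'−θ̇)/dt = (0.463262748−0.600781529)/0.032216 = -4.268649
  sinθ=0.241198, cosθ=0.970476
  F = (M+m)·ẍ + m·l·cosθ·θ̈ − m·l·sinθ·θ̇² = 9.512584 + -1.265695 − 0.026599 = 8.220291
step 6→7:
  ẍ = (ẋ'−ẋ)/dt = (1.458862319−1.601455788)/0.032216 = -4.426169
  θ̈ = (θ̇'−θ̇)/dt = (0.632816819−0.463262748)/0.032216 = 5.263039
  sinθ=0.259935, cosθ=0.965626
  F = (M+m)·ẍ + m·l·cosθ·θ̈ − m·l·sinθ·θ̇² = -5.171766 + 1.552742 − 0.017044 = -3.636068
step 7→8:
  ẍ = (ẋ'−ẋ)/dt = (1.804090988−1.458862319)/0.032216 = 10.716062
  θ̈ = (θ̇'−θ̇)/dt = (0.443634989−0.632816819)/0.032216 = -5.872294
  sinθ=0.274317, cosθ=0.961639
  F = (M+m)·ẍ + m·l·cosθ·θ̈ − m·l·sinθ·θ̇² = 12.521205 + -1.725337 − 0.033563 = 10.762305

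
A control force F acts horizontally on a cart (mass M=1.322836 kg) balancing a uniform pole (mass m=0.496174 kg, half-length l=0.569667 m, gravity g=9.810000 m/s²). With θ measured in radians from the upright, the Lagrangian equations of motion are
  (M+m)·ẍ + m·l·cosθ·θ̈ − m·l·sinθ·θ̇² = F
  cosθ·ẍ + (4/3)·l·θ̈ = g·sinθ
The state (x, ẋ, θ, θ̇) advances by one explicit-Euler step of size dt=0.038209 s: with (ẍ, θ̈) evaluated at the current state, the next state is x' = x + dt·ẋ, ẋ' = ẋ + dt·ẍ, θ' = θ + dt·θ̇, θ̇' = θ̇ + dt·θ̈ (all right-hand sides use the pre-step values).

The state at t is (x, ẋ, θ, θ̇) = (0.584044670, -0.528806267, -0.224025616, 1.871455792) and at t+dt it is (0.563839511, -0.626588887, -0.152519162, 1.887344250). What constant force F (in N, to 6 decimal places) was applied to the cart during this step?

F = -4.320599 N

ẍ = (ẋ'−ẋ)/dt = (-0.626588887−-0.528806267)/0.038209 = -2.559152
θ̈ = (θ̇'−θ̇)/dt = (1.887344250−1.871455792)/0.038209 = 0.415830
sinθ=-0.222156, cosθ=0.975011
F = (M+m)·ẍ + m·l·cosθ·θ̈ − m·l·sinθ·θ̇² = -4.655122 + 0.114599 − -0.219924 = -4.320599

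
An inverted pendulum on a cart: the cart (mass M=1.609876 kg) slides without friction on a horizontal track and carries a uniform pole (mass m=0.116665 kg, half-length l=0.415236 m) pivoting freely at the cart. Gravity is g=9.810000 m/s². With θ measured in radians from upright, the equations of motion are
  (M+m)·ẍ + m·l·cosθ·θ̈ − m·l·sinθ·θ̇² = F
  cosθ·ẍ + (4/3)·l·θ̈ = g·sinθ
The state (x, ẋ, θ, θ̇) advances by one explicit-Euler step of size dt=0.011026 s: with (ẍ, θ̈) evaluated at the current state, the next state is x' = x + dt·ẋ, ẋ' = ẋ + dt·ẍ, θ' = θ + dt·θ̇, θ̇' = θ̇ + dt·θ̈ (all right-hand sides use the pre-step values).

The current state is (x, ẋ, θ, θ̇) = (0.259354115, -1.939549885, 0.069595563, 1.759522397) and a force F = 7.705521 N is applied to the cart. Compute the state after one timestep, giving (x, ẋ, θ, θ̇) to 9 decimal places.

(0.237968638, -1.888057782, 0.088996057, 1.680328183)

sinθ=0.069539395, cosθ=0.997579206
temp = (F + m·l·θ̇²·sinθ)/(M+m) = (7.705521 + 0.010429322)/1.726541 = 4.469022353
θ̈ = (g·sinθ − cosθ·temp)/(l·(4/3 − m·cos²θ/(M+m))) = -7.182497177
ẍ = temp − m·l·θ̈·cosθ/(M+m) = 4.670061920
Euler: x'=0.259354115+0.011026·-1.939549885=0.237968638, ẋ'=-1.939549885+0.011026·4.670061920=-1.888057782
       θ'=0.069595563+0.011026·1.759522397=0.088996057, θ̇'=1.759522397+0.011026·-7.182497177=1.680328183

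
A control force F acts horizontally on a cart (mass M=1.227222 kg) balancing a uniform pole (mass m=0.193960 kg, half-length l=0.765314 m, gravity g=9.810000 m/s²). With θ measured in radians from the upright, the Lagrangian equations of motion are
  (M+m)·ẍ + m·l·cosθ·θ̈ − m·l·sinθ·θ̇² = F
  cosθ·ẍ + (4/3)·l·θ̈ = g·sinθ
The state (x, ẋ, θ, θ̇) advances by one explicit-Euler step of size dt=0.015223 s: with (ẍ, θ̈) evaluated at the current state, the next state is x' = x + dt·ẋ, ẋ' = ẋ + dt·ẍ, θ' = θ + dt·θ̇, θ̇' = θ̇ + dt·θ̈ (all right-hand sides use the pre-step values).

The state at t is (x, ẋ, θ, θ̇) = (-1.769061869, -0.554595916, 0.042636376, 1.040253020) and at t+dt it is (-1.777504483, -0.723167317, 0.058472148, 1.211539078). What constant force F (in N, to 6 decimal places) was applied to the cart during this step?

F = -14.075558 N

ẍ = (ẋ'−ẋ)/dt = (-0.723167317−-0.554595916)/0.015223 = -11.073468
θ̈ = (θ̇'−θ̇)/dt = (1.211539078−1.040253020)/0.015223 = 11.251794
sinθ=0.042623, cosθ=0.999091
F = (M+m)·ẍ + m·l·cosθ·θ̈ − m·l·sinθ·θ̇² = -15.737413 + 1.668702 − 0.006847 = -14.075558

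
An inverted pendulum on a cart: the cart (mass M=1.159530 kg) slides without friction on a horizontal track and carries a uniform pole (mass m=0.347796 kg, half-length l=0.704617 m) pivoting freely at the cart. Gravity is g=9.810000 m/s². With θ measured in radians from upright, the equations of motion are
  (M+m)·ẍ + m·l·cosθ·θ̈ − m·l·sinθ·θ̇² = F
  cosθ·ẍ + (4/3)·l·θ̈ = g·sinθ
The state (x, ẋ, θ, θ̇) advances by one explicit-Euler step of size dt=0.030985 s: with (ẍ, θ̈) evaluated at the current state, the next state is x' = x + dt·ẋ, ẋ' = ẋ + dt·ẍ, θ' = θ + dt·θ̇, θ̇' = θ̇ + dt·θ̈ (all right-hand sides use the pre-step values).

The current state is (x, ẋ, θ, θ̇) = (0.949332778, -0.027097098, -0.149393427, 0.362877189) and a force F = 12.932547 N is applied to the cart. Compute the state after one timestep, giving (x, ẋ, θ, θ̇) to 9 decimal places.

sinθ=-0.148838343, cosθ=0.988861541
temp = (F + m·l·θ̇²·sinθ)/(M+m) = (12.932547 + -0.004802992)/1.507326 = 8.576607853
θ̈ = (g·sinθ − cosθ·temp)/(l·(4/3 − m·cos²θ/(M+m))) = -12.736781833
ẍ = temp − m·l·θ̈·cosθ/(M+m) = 10.624304909
Euler: x'=0.949332778+0.030985·-0.027097098=0.948493174, ẋ'=-0.027097098+0.030985·10.624304909=0.302096990
       θ'=-0.149393427+0.030985·0.362877189=-0.138149677, θ̇'=0.362877189+0.030985·-12.736781833=-0.031771996

(0.948493174, 0.302096990, -0.138149677, -0.031771996)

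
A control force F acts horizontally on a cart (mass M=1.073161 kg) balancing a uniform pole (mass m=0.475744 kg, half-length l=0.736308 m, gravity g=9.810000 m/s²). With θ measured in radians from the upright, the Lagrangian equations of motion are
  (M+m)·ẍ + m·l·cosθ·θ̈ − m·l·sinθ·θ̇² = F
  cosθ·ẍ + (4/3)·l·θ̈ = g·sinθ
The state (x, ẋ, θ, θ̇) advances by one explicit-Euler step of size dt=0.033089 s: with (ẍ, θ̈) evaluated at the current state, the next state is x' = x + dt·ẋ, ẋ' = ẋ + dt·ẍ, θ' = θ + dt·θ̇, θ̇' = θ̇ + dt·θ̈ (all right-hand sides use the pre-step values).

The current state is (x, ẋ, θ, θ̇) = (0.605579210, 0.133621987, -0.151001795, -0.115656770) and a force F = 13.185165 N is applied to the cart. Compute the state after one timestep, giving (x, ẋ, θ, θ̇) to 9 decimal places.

sinθ=-0.150428603, cosθ=0.988620875
temp = (F + m·l·θ̇²·sinθ)/(M+m) = (13.185165 + -0.000704864)/1.548905 = 8.512116712
θ̈ = (g·sinθ − cosθ·temp)/(l·(4/3 − m·cos²θ/(M+m))) = -13.002349521
ẍ = temp − m·l·θ̈·cosθ/(M+m) = 11.419214697
Euler: x'=0.605579210+0.033089·0.133621987=0.610000628, ẋ'=0.133621987+0.033089·11.419214697=0.511472382
       θ'=-0.151001795+0.033089·-0.115656770=-0.154828762, θ̇'=-0.115656770+0.033089·-13.002349521=-0.545891513

(0.610000628, 0.511472382, -0.154828762, -0.545891513)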